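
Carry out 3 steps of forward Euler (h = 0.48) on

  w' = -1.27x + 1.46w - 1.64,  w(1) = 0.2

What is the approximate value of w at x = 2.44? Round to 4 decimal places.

Euler: w_{n+1} = w_n + h·f(x_n, w_n).
x=1.000000, w=0.200000: f=-2.618000 → w ← 0.200000 + 0.48·(-2.618000) = -1.056640
x=1.480000, w=-1.056640: f=-5.062294 → w ← -1.056640 + 0.48·(-5.062294) = -3.486541
x=1.960000, w=-3.486541: f=-9.219550 → w ← -3.486541 + 0.48·(-9.219550) = -7.911925
w(2.44) ≈ -7.9119

-7.9119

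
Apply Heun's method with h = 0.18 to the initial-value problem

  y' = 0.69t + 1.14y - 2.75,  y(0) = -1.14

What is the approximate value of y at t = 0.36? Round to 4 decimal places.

-2.8797

Heun: k1 = f(t_n, y_n); k2 = f(t_n + h, y_n + h·k1); y_{n+1} = y_n + (h/2)·(k1 + k2).
t=0.000000, y=-1.140000:
  k1 = f(0.000000, -1.140000) = -4.049600
  k2 = f(0.180000, -1.868928) = -4.756378
  y ← -1.140000 + (0.18/2)·(-4.049600 + (-4.756378)) = -1.932538
t=0.180000, y=-1.932538:
  k1 = f(0.180000, -1.932538) = -4.828893
  k2 = f(0.360000, -2.801739) = -5.695582
  y ← -1.932538 + (0.18/2)·(-4.828893 + (-5.695582)) = -2.879741
y(0.36) ≈ -2.8797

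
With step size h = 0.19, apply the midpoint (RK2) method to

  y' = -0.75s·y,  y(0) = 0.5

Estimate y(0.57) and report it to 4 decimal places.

0.4423

Midpoint: k1 = f(s_n, y_n); k2 = f(s_n + h/2, y_n + (h/2)·k1); y_{n+1} = y_n + h·k2.
s=0.000000, y=0.500000:
  k1 = f(0.000000, 0.500000) = 0.000000
  k2 = f(0.095000, 0.500000) = -0.035625
  y ← 0.500000 + 0.19·(-0.035625) = 0.493231
s=0.190000, y=0.493231:
  k1 = f(0.190000, 0.493231) = -0.070285
  k2 = f(0.285000, 0.486554) = -0.104001
  y ← 0.493231 + 0.19·(-0.104001) = 0.473471
s=0.380000, y=0.473471:
  k1 = f(0.380000, 0.473471) = -0.134939
  k2 = f(0.475000, 0.460652) = -0.164107
  y ← 0.473471 + 0.19·(-0.164107) = 0.442291
y(0.57) ≈ 0.4423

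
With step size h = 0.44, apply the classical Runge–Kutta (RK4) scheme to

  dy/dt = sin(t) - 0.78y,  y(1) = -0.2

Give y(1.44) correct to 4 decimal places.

RK4: k1 = f(t_n, y_n); k2 = f(t_n + h/2, y_n + (h/2)·k1); k3 = f(t_n + h/2, y_n + (h/2)·k2); k4 = f(t_n + h, y_n + h·k3); y_{n+1} = y_n + (h/6)·(k1 + 2k2 + 2k3 + k4).
t=1.000000, y=-0.200000:
  k1 = f(1.000000, -0.200000) = 0.997471
  k2 = f(1.220000, 0.019444) = 0.923933
  k3 = f(1.220000, 0.003265) = 0.936552
  k4 = f(1.440000, 0.212083) = 0.826034
  y ← -0.200000 + (0.44/6)·(k1 + 2k2 + 2k3 + k4) = 0.206595
y(1.44) ≈ 0.2066

0.2066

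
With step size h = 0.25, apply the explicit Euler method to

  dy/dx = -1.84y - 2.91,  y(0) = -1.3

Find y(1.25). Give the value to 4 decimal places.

-1.5686

Euler: y_{n+1} = y_n + h·f(x_n, y_n).
x=0.000000, y=-1.300000: f=-0.518000 → y ← -1.300000 + 0.25·(-0.518000) = -1.429500
x=0.250000, y=-1.429500: f=-0.279720 → y ← -1.429500 + 0.25·(-0.279720) = -1.499430
x=0.500000, y=-1.499430: f=-0.151049 → y ← -1.499430 + 0.25·(-0.151049) = -1.537192
x=0.750000, y=-1.537192: f=-0.081566 → y ← -1.537192 + 0.25·(-0.081566) = -1.557584
x=1.000000, y=-1.557584: f=-0.044046 → y ← -1.557584 + 0.25·(-0.044046) = -1.568595
y(1.25) ≈ -1.5686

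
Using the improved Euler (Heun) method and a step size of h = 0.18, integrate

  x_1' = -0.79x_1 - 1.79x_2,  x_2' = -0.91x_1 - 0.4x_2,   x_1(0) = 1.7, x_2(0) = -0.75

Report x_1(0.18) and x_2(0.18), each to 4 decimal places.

1.7361, -0.9664

Heun on (x_1,x_2): k1 = f(t_n, state_n); k2 = f(t_n + h, state_n + h·k1); state_{n+1} = state_n + (h/2)·(k1 + k2).
0.000000: (1.700000, -0.750000)
  k1 = (-0.000500, -1.247000)
  predictor → (1.699910, -0.974460)
  k2 = (0.401355, -1.157134)
  → (1.736077, -0.966372)
(x_1(0.18), x_2(0.18)) ≈ (1.7361, -0.9664)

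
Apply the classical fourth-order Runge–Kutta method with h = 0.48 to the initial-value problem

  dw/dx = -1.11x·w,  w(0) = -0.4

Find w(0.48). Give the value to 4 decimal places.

-0.3520

RK4: k1 = f(x_n, w_n); k2 = f(x_n + h/2, w_n + (h/2)·k1); k3 = f(x_n + h/2, w_n + (h/2)·k2); k4 = f(x_n + h, w_n + h·k3); w_{n+1} = w_n + (h/6)·(k1 + 2k2 + 2k3 + k4).
x=0.000000, w=-0.400000:
  k1 = f(0.000000, -0.400000) = 0.000000
  k2 = f(0.240000, -0.400000) = 0.106560
  k3 = f(0.240000, -0.374426) = 0.099747
  k4 = f(0.480000, -0.352121) = 0.187610
  w ← -0.400000 + (0.48/6)·(k1 + 2k2 + 2k3 + k4) = -0.351982
w(0.48) ≈ -0.3520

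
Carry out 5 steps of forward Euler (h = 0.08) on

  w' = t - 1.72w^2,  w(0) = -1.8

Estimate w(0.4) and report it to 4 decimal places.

Euler: w_{n+1} = w_n + h·f(t_n, w_n).
t=0.000000, w=-1.800000: f=-5.572800 → w ← -1.800000 + 0.08·(-5.572800) = -2.245824
t=0.080000, w=-2.245824: f=-8.595208 → w ← -2.245824 + 0.08·(-8.595208) = -2.933441
t=0.160000, w=-2.933441: f=-14.640727 → w ← -2.933441 + 0.08·(-14.640727) = -4.104699
t=0.240000, w=-4.104699: f=-28.739510 → w ← -4.104699 + 0.08·(-28.739510) = -6.403860
t=0.320000, w=-6.403860: f=-70.216198 → w ← -6.403860 + 0.08·(-70.216198) = -12.021155
w(0.4) ≈ -12.0212

-12.0212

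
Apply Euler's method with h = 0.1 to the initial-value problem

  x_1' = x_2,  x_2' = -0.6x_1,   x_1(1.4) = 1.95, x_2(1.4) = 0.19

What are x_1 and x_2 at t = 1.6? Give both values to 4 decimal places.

Euler on (x_1,x_2): x_1_{n+1} = x_1_n + h·x_1', x_2_{n+1} = x_2_n + h·x_2'.
1.400000: (1.950000, 0.190000); f=(0.190000, -1.170000) → (1.969000, 0.073000)
1.500000: (1.969000, 0.073000); f=(0.073000, -1.181400) → (1.976300, -0.045140)
(x_1(1.6), x_2(1.6)) ≈ (1.9763, -0.0451)

1.9763, -0.0451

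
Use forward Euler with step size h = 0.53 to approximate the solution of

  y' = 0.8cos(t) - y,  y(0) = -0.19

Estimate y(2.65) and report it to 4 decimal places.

Euler: y_{n+1} = y_n + h·f(t_n, y_n).
t=0.000000, y=-0.190000: f=0.990000 → y ← -0.190000 + 0.53·0.990000 = 0.334700
t=0.530000, y=0.334700: f=0.355546 → y ← 0.334700 + 0.53·0.355546 = 0.523139
t=1.060000, y=0.523139: f=-0.132042 → y ← 0.523139 + 0.53·(-0.132042) = 0.453157
t=1.590000, y=0.453157: f=-0.468519 → y ← 0.453157 + 0.53·(-0.468519) = 0.204842
t=2.120000, y=0.204842: f=-0.622449 → y ← 0.204842 + 0.53·(-0.622449) = -0.125056
y(2.65) ≈ -0.1251

-0.1251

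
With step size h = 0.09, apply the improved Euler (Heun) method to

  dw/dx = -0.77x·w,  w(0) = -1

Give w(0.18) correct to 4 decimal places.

-0.9876

Heun: k1 = f(x_n, w_n); k2 = f(x_n + h, w_n + h·k1); w_{n+1} = w_n + (h/2)·(k1 + k2).
x=0.000000, w=-1.000000:
  k1 = f(0.000000, -1.000000) = 0.000000
  k2 = f(0.090000, -1.000000) = 0.069300
  w ← -1.000000 + (0.09/2)·(0.000000 + 0.069300) = -0.996881
x=0.090000, w=-0.996881:
  k1 = f(0.090000, -0.996881) = 0.069084
  k2 = f(0.180000, -0.990664) = 0.137306
  w ← -0.996881 + (0.09/2)·(0.069084 + 0.137306) = -0.987594
w(0.18) ≈ -0.9876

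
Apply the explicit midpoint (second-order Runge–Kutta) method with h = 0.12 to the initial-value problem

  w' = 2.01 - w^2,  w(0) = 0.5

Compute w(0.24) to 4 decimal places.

Midpoint: k1 = f(s_n, w_n); k2 = f(s_n + h/2, w_n + (h/2)·k1); w_{n+1} = w_n + h·k2.
s=0.000000, w=0.500000:
  k1 = f(0.000000, 0.500000) = 1.760000
  k2 = f(0.060000, 0.605600) = 1.643249
  w ← 0.500000 + 0.12·1.643249 = 0.697190
s=0.120000, w=0.697190:
  k1 = f(0.120000, 0.697190) = 1.523926
  k2 = f(0.180000, 0.788625) = 1.388070
  w ← 0.697190 + 0.12·1.388070 = 0.863758
w(0.24) ≈ 0.8638

0.8638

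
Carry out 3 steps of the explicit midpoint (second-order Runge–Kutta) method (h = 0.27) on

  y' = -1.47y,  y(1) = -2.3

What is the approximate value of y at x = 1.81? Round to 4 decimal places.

-0.7292

Midpoint: k1 = f(x_n, y_n); k2 = f(x_n + h/2, y_n + (h/2)·k1); y_{n+1} = y_n + h·k2.
x=1.000000, y=-2.300000:
  k1 = f(1.000000, -2.300000) = 3.381000
  k2 = f(1.135000, -1.843565) = 2.710041
  y ← -2.300000 + 0.27·2.710041 = -1.568289
x=1.270000, y=-1.568289:
  k1 = f(1.270000, -1.568289) = 2.305385
  k2 = f(1.405000, -1.257062) = 1.847881
  y ← -1.568289 + 0.27·1.847881 = -1.069361
x=1.540000, y=-1.069361:
  k1 = f(1.540000, -1.069361) = 1.571961
  k2 = f(1.675000, -0.857146) = 1.260005
  y ← -1.069361 + 0.27·1.260005 = -0.729160
y(1.81) ≈ -0.7292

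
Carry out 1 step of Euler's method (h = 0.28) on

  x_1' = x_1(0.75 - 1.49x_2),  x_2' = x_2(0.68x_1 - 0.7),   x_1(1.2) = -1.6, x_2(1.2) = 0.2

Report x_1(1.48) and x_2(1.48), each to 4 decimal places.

Euler on (x_1,x_2): x_1_{n+1} = x_1_n + h·x_1', x_2_{n+1} = x_2_n + h·x_2'.
1.200000: (-1.600000, 0.200000); f=(-0.723200, -0.357600) → (-1.802496, 0.099872)
(x_1(1.48), x_2(1.48)) ≈ (-1.8025, 0.0999)

-1.8025, 0.0999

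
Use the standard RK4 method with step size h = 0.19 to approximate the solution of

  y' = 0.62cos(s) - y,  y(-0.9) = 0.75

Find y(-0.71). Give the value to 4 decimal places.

RK4: k1 = f(s_n, y_n); k2 = f(s_n + h/2, y_n + (h/2)·k1); k3 = f(s_n + h/2, y_n + (h/2)·k2); k4 = f(s_n + h, y_n + h·k3); y_{n+1} = y_n + (h/6)·(k1 + 2k2 + 2k3 + k4).
s=-0.900000, y=0.750000:
  k1 = f(-0.900000, 0.750000) = -0.364602
  k2 = f(-0.805000, 0.715363) = -0.285634
  k3 = f(-0.805000, 0.722865) = -0.293136
  k4 = f(-0.710000, 0.694304) = -0.224120
  y ← 0.750000 + (0.19/6)·(k1 + 2k2 + 2k3 + k4) = 0.694702
y(-0.71) ≈ 0.6947

0.6947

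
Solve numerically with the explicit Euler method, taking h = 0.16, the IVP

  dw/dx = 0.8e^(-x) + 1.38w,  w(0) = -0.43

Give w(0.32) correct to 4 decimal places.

-0.3755

Euler: w_{n+1} = w_n + h·f(x_n, w_n).
x=0.000000, w=-0.430000: f=0.206600 → w ← -0.430000 + 0.16·0.206600 = -0.396944
x=0.160000, w=-0.396944: f=0.133932 → w ← -0.396944 + 0.16·0.133932 = -0.375515
w(0.32) ≈ -0.3755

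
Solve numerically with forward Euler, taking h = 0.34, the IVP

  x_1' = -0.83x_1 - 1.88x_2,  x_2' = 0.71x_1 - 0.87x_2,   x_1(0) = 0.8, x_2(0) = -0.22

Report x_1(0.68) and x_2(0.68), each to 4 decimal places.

Euler on (x_1,x_2): x_1_{n+1} = x_1_n + h·x_1', x_2_{n+1} = x_2_n + h·x_2'.
0.000000: (0.800000, -0.220000); f=(-0.250400, 0.759400) → (0.714864, 0.038196)
0.340000: (0.714864, 0.038196); f=(-0.665146, 0.474323) → (0.488714, 0.199466)
(x_1(0.68), x_2(0.68)) ≈ (0.4887, 0.1995)

0.4887, 0.1995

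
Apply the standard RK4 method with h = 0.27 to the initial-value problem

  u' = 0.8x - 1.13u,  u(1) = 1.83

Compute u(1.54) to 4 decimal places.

RK4: k1 = f(x_n, u_n); k2 = f(x_n + h/2, u_n + (h/2)·k1); k3 = f(x_n + h/2, u_n + (h/2)·k2); k4 = f(x_n + h, u_n + h·k3); u_{n+1} = u_n + (h/6)·(k1 + 2k2 + 2k3 + k4).
x=1.000000, u=1.830000:
  k1 = f(1.000000, 1.830000) = -1.267900
  k2 = f(1.135000, 1.658834) = -0.966482
  k3 = f(1.135000, 1.699525) = -1.012463
  k4 = f(1.270000, 1.556635) = -0.742997
  u ← 1.830000 + (0.27/6)·(k1 + 2k2 + 2k3 + k4) = 1.561405
x=1.270000, u=1.561405:
  k1 = f(1.270000, 1.561405) = -0.748387
  k2 = f(1.405000, 1.460372) = -0.526221
  k3 = f(1.405000, 1.490365) = -0.560112
  k4 = f(1.540000, 1.410174) = -0.361497
  u ← 1.561405 + (0.27/6)·(k1 + 2k2 + 2k3 + k4) = 1.413690
u(1.54) ≈ 1.4137

1.4137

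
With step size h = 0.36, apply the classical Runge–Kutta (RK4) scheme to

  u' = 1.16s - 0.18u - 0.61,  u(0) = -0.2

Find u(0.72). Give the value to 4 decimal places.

RK4: k1 = f(s_n, u_n); k2 = f(s_n + h/2, u_n + (h/2)·k1); k3 = f(s_n + h/2, u_n + (h/2)·k2); k4 = f(s_n + h, u_n + h·k3); u_{n+1} = u_n + (h/6)·(k1 + 2k2 + 2k3 + k4).
s=0.000000, u=-0.200000:
  k1 = f(0.000000, -0.200000) = -0.574000
  k2 = f(0.180000, -0.303320) = -0.346602
  k3 = f(0.180000, -0.262388) = -0.353970
  k4 = f(0.360000, -0.327429) = -0.133463
  u ← -0.200000 + (0.36/6)·(k1 + 2k2 + 2k3 + k4) = -0.326516
s=0.360000, u=-0.326516:
  k1 = f(0.360000, -0.326516) = -0.133627
  k2 = f(0.540000, -0.350569) = 0.079502
  k3 = f(0.540000, -0.312206) = 0.072597
  k4 = f(0.720000, -0.300382) = 0.279269
  u ← -0.326516 + (0.36/6)·(k1 + 2k2 + 2k3 + k4) = -0.299526
u(0.72) ≈ -0.2995

-0.2995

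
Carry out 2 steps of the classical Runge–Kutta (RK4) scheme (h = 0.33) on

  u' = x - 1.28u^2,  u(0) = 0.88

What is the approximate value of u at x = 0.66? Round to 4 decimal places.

RK4: k1 = f(x_n, u_n); k2 = f(x_n + h/2, u_n + (h/2)·k1); k3 = f(x_n + h/2, u_n + (h/2)·k2); k4 = f(x_n + h, u_n + h·k3); u_{n+1} = u_n + (h/6)·(k1 + 2k2 + 2k3 + k4).
x=0.000000, u=0.880000:
  k1 = f(0.000000, 0.880000) = -0.991232
  k2 = f(0.165000, 0.716447) = -0.492019
  k3 = f(0.165000, 0.798817) = -0.651779
  k4 = f(0.330000, 0.664913) = -0.235900
  u ← 0.880000 + (0.33/6)·(k1 + 2k2 + 2k3 + k4) = 0.686690
x=0.330000, u=0.686690:
  k1 = f(0.330000, 0.686690) = -0.273575
  k2 = f(0.495000, 0.641550) = -0.031831
  k3 = f(0.495000, 0.681438) = -0.099378
  k4 = f(0.660000, 0.653895) = 0.112699
  u ← 0.686690 + (0.33/6)·(k1 + 2k2 + 2k3 + k4) = 0.663409
u(0.66) ≈ 0.6634

0.6634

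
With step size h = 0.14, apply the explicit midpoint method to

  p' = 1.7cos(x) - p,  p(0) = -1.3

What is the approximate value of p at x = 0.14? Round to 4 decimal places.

Midpoint: k1 = f(x_n, p_n); k2 = f(x_n + h/2, p_n + (h/2)·k1); p_{n+1} = p_n + h·k2.
x=0.000000, p=-1.300000:
  k1 = f(0.000000, -1.300000) = 3.000000
  k2 = f(0.070000, -1.090000) = 2.785837
  p ← -1.300000 + 0.14·2.785837 = -0.909983
p(0.14) ≈ -0.9100

-0.9100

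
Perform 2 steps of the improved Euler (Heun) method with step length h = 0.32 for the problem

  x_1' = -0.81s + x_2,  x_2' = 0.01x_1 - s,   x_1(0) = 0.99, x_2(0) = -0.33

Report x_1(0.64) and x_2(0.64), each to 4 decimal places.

0.5820, -0.5294

Heun on (x_1,x_2): k1 = f(s_n, state_n); k2 = f(s_n + h, state_n + h·k1); state_{n+1} = state_n + (h/2)·(k1 + k2).
0.000000: (0.990000, -0.330000)
  k1 = (-0.330000, 0.009900)
  predictor → (0.884400, -0.326832)
  k2 = (-0.586032, -0.311156)
  → (0.843435, -0.378201)
0.320000: (0.843435, -0.378201)
  k1 = (-0.637401, -0.311566)
  predictor → (0.639467, -0.477902)
  k2 = (-0.996302, -0.633605)
  → (0.582042, -0.529428)
(x_1(0.64), x_2(0.64)) ≈ (0.5820, -0.5294)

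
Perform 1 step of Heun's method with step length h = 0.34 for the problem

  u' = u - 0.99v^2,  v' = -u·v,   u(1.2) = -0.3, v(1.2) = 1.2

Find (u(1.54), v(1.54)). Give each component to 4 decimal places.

-1.0384, 1.4605

Heun on (u,v): k1 = f(x_n, state_n); k2 = f(x_n + h, state_n + h·k1); state_{n+1} = state_n + (h/2)·(k1 + k2).
1.200000: (-0.300000, 1.200000)
  k1 = (-1.725600, 0.360000)
  predictor → (-0.886704, 1.322400)
  k2 = (-2.617958, 1.172577)
  → (-1.038405, 1.460538)
(u(1.54), v(1.54)) ≈ (-1.0384, 1.4605)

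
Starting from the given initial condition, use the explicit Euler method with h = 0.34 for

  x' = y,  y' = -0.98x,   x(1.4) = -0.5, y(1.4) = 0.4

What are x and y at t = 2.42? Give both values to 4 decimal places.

Euler on (x,y): x_{n+1} = x_n + h·x', y_{n+1} = y_n + h·y'.
1.400000: (-0.500000, 0.400000); f=(0.400000, 0.490000) → (-0.364000, 0.566600)
1.740000: (-0.364000, 0.566600); f=(0.566600, 0.356720) → (-0.171356, 0.687885)
2.080000: (-0.171356, 0.687885); f=(0.687885, 0.167929) → (0.062525, 0.744981)
(x(2.42), y(2.42)) ≈ (0.0625, 0.7450)

0.0625, 0.7450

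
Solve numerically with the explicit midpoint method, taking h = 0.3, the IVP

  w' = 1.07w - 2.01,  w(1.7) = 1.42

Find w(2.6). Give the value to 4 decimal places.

Midpoint: k1 = f(s_n, w_n); k2 = f(s_n + h/2, w_n + (h/2)·k1); w_{n+1} = w_n + h·k2.
s=1.700000, w=1.420000:
  k1 = f(1.700000, 1.420000) = -0.490600
  k2 = f(1.850000, 1.346410) = -0.569341
  w ← 1.420000 + 0.3·(-0.569341) = 1.249198
s=2.000000, w=1.249198:
  k1 = f(2.000000, 1.249198) = -0.673359
  k2 = f(2.150000, 1.148194) = -0.781433
  w ← 1.249198 + 0.3·(-0.781433) = 1.014768
s=2.300000, w=1.014768:
  k1 = f(2.300000, 1.014768) = -0.924198
  k2 = f(2.450000, 0.876138) = -1.072532
  w ← 1.014768 + 0.3·(-1.072532) = 0.693008
w(2.6) ≈ 0.6930

0.6930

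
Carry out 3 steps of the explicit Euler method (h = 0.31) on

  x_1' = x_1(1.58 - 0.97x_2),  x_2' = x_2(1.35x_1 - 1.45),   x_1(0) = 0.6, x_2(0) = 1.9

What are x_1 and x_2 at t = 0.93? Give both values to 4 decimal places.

Euler on (x_1,x_2): x_1_{n+1} = x_1_n + h·x_1', x_2_{n+1} = x_2_n + h·x_2'.
0.000000: (0.600000, 1.900000); f=(-0.157800, -1.216000) → (0.551082, 1.523040)
0.310000: (0.551082, 1.523040); f=(0.056569, -1.075326) → (0.568618, 1.189689)
0.620000: (0.568618, 1.189689); f=(0.242232, -0.811802) → (0.643711, 0.938030)
(x_1(0.93), x_2(0.93)) ≈ (0.6437, 0.9380)

0.6437, 0.9380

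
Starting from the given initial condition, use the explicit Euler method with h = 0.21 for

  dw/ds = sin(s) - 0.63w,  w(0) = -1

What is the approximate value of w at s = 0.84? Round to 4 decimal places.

Euler: w_{n+1} = w_n + h·f(s_n, w_n).
s=0.000000, w=-1.000000: f=0.630000 → w ← -1.000000 + 0.21·0.630000 = -0.867700
s=0.210000, w=-0.867700: f=0.755111 → w ← -0.867700 + 0.21·0.755111 = -0.709127
s=0.420000, w=-0.709127: f=0.854510 → w ← -0.709127 + 0.21·0.854510 = -0.529680
s=0.630000, w=-0.529680: f=0.922843 → w ← -0.529680 + 0.21·0.922843 = -0.335883
w(0.84) ≈ -0.3359

-0.3359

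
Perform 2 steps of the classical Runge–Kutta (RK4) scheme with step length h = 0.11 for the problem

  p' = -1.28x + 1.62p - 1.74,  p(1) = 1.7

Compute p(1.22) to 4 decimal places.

RK4: k1 = f(x_n, p_n); k2 = f(x_n + h/2, p_n + (h/2)·k1); k3 = f(x_n + h/2, p_n + (h/2)·k2); k4 = f(x_n + h, p_n + h·k3); p_{n+1} = p_n + (h/6)·(k1 + 2k2 + 2k3 + k4).
x=1.000000, p=1.700000:
  k1 = f(1.000000, 1.700000) = -0.266000
  k2 = f(1.055000, 1.685370) = -0.360101
  k3 = f(1.055000, 1.680194) = -0.368485
  k4 = f(1.110000, 1.659467) = -0.472464
  p ← 1.700000 + (0.11/6)·(k1 + 2k2 + 2k3 + k4) = 1.659747
x=1.110000, p=1.659747:
  k1 = f(1.110000, 1.659747) = -0.472010
  k2 = f(1.165000, 1.633786) = -0.584466
  k3 = f(1.165000, 1.627601) = -0.594486
  k4 = f(1.220000, 1.594353) = -0.718748
  p ← 1.659747 + (0.11/6)·(k1 + 2k2 + 2k3 + k4) = 1.594688
p(1.22) ≈ 1.5947

1.5947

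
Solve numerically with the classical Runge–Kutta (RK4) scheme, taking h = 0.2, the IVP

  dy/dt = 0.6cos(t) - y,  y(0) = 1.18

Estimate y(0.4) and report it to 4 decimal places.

0.9830

RK4: k1 = f(t_n, y_n); k2 = f(t_n + h/2, y_n + (h/2)·k1); k3 = f(t_n + h/2, y_n + (h/2)·k2); k4 = f(t_n + h, y_n + h·k3); y_{n+1} = y_n + (h/6)·(k1 + 2k2 + 2k3 + k4).
t=0.000000, y=1.180000:
  k1 = f(0.000000, 1.180000) = -0.580000
  k2 = f(0.100000, 1.122000) = -0.524998
  k3 = f(0.100000, 1.127500) = -0.530498
  k4 = f(0.200000, 1.073900) = -0.485861
  y ← 1.180000 + (0.2/6)·(k1 + 2k2 + 2k3 + k4) = 1.074105
t=0.200000, y=1.074105:
  k1 = f(0.200000, 1.074105) = -0.486065
  k2 = f(0.300000, 1.025498) = -0.452297
  k3 = f(0.300000, 1.028875) = -0.455673
  k4 = f(0.400000, 0.982970) = -0.430334
  y ← 1.074105 + (0.2/6)·(k1 + 2k2 + 2k3 + k4) = 0.983027
y(0.4) ≈ 0.9830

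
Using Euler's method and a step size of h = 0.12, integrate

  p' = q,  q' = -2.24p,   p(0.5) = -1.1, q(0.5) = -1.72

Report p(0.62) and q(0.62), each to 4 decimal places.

-1.3064, -1.4243

Euler on (p,q): p_{n+1} = p_n + h·p', q_{n+1} = q_n + h·q'.
0.500000: (-1.100000, -1.720000); f=(-1.720000, 2.464000) → (-1.306400, -1.424320)
(p(0.62), q(0.62)) ≈ (-1.3064, -1.4243)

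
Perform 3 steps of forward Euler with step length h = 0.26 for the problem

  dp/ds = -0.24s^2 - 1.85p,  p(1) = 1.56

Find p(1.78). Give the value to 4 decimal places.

0.0057

Euler: p_{n+1} = p_n + h·f(s_n, p_n).
s=1.000000, p=1.560000: f=-3.126000 → p ← 1.560000 + 0.26·(-3.126000) = 0.747240
s=1.260000, p=0.747240: f=-1.763418 → p ← 0.747240 + 0.26·(-1.763418) = 0.288751
s=1.520000, p=0.288751: f=-1.088686 → p ← 0.288751 + 0.26·(-1.088686) = 0.005693
p(1.78) ≈ 0.0057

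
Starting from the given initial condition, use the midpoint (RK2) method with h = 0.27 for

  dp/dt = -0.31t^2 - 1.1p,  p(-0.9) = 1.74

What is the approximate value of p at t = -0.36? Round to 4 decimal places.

0.9266

Midpoint: k1 = f(t_n, p_n); k2 = f(t_n + h/2, p_n + (h/2)·k1); p_{n+1} = p_n + h·k2.
t=-0.900000, p=1.740000:
  k1 = f(-0.900000, 1.740000) = -2.165100
  k2 = f(-0.765000, 1.447712) = -1.773902
  p ← 1.740000 + 0.27·(-1.773902) = 1.261046
t=-0.630000, p=1.261046:
  k1 = f(-0.630000, 1.261046) = -1.510190
  k2 = f(-0.495000, 1.057171) = -1.238846
  p ← 1.261046 + 0.27·(-1.238846) = 0.926558
p(-0.36) ≈ 0.9266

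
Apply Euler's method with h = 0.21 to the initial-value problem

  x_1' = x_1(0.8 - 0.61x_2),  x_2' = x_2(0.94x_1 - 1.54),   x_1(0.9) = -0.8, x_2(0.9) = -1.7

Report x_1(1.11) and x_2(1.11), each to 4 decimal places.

Euler on (x_1,x_2): x_1_{n+1} = x_1_n + h·x_1', x_2_{n+1} = x_2_n + h·x_2'.
0.900000: (-0.800000, -1.700000); f=(-1.469600, 3.896400) → (-1.108616, -0.881756)
(x_1(1.11), x_2(1.11)) ≈ (-1.1086, -0.8818)

-1.1086, -0.8818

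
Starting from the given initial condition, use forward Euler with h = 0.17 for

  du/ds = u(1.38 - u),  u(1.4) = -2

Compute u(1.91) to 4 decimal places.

-12.1634

Euler: u_{n+1} = u_n + h·f(s_n, u_n).
s=1.400000, u=-2.000000: f=-6.760000 → u ← -2.000000 + 0.17·(-6.760000) = -3.149200
s=1.570000, u=-3.149200: f=-14.263357 → u ← -3.149200 + 0.17·(-14.263357) = -5.573971
s=1.740000, u=-5.573971: f=-38.761228 → u ← -5.573971 + 0.17·(-38.761228) = -12.163379
u(1.91) ≈ -12.1634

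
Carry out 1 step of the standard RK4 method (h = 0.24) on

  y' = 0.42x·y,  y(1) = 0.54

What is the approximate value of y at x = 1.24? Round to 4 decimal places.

RK4: k1 = f(x_n, y_n); k2 = f(x_n + h/2, y_n + (h/2)·k1); k3 = f(x_n + h/2, y_n + (h/2)·k2); k4 = f(x_n + h, y_n + h·k3); y_{n+1} = y_n + (h/6)·(k1 + 2k2 + 2k3 + k4).
x=1.000000, y=0.540000:
  k1 = f(1.000000, 0.540000) = 0.226800
  k2 = f(1.120000, 0.567216) = 0.266818
  k3 = f(1.120000, 0.572018) = 0.269077
  k4 = f(1.240000, 0.604579) = 0.314865
  y ← 0.540000 + (0.24/6)·(k1 + 2k2 + 2k3 + k4) = 0.604538
y(1.24) ≈ 0.6045

0.6045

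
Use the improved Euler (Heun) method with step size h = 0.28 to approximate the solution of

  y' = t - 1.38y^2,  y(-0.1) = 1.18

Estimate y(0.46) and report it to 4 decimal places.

Heun: k1 = f(t_n, y_n); k2 = f(t_n + h, y_n + h·k1); y_{n+1} = y_n + (h/2)·(k1 + k2).
t=-0.100000, y=1.180000:
  k1 = f(-0.100000, 1.180000) = -2.021512
  k2 = f(0.180000, 0.613977) = -0.340215
  y ← 1.180000 + (0.28/2)·(-2.021512 + (-0.340215)) = 0.849358
t=0.180000, y=0.849358:
  k1 = f(0.180000, 0.849358) = -0.815545
  k2 = f(0.460000, 0.621006) = -0.072194
  y ← 0.849358 + (0.28/2)·(-0.815545 + (-0.072194)) = 0.725075
y(0.46) ≈ 0.7251

0.7251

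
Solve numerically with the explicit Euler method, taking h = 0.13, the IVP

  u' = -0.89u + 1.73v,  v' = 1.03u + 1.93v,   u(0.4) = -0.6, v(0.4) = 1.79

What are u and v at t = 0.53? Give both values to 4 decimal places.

-0.1280, 2.1588

Euler on (u,v): u_{n+1} = u_n + h·u', v_{n+1} = v_n + h·v'.
0.400000: (-0.600000, 1.790000); f=(3.630700, 2.836700) → (-0.128009, 2.158771)
(u(0.53), v(0.53)) ≈ (-0.1280, 2.1588)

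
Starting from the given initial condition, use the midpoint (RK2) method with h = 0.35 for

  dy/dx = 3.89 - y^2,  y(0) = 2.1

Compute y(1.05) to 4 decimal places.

1.9985

Midpoint: k1 = f(x_n, y_n); k2 = f(x_n + h/2, y_n + (h/2)·k1); y_{n+1} = y_n + h·k2.
x=0.000000, y=2.100000:
  k1 = f(0.000000, 2.100000) = -0.520000
  k2 = f(0.175000, 2.009000) = -0.146081
  y ← 2.100000 + 0.35·(-0.146081) = 2.048872
x=0.350000, y=2.048872:
  k1 = f(0.350000, 2.048872) = -0.307875
  k2 = f(0.525000, 1.994994) = -0.089999
  y ← 2.048872 + 0.35·(-0.089999) = 2.017372
x=0.700000, y=2.017372:
  k1 = f(0.700000, 2.017372) = -0.179790
  k2 = f(0.875000, 1.985909) = -0.053834
  y ← 2.017372 + 0.35·(-0.053834) = 1.998530
y(1.05) ≈ 1.9985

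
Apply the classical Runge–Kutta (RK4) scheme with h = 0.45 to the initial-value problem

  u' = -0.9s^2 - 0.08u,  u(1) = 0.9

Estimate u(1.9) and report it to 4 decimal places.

RK4: k1 = f(s_n, u_n); k2 = f(s_n + h/2, u_n + (h/2)·k1); k3 = f(s_n + h/2, u_n + (h/2)·k2); k4 = f(s_n + h, u_n + h·k3); u_{n+1} = u_n + (h/6)·(k1 + 2k2 + 2k3 + k4).
s=1.000000, u=0.900000:
  k1 = f(1.000000, 0.900000) = -0.972000
  k2 = f(1.225000, 0.681300) = -1.405067
  k3 = f(1.225000, 0.583860) = -1.397271
  k4 = f(1.450000, 0.271228) = -1.913948
  u ← 0.900000 + (0.45/6)·(k1 + 2k2 + 2k3 + k4) = 0.263203
s=1.450000, u=0.263203:
  k1 = f(1.450000, 0.263203) = -1.913306
  k2 = f(1.675000, -0.167291) = -2.511679
  k3 = f(1.675000, -0.301925) = -2.500909
  k4 = f(1.900000, -0.862206) = -3.180024
  u ← 0.263203 + (0.45/6)·(k1 + 2k2 + 2k3 + k4) = -0.870685
u(1.9) ≈ -0.8707

-0.8707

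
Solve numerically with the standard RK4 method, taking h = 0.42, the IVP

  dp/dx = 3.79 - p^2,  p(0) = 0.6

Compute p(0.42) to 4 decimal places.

RK4: k1 = f(x_n, p_n); k2 = f(x_n + h/2, p_n + (h/2)·k1); k3 = f(x_n + h/2, p_n + (h/2)·k2); k4 = f(x_n + h, p_n + h·k3); p_{n+1} = p_n + (h/6)·(k1 + 2k2 + 2k3 + k4).
x=0.000000, p=0.600000:
  k1 = f(0.000000, 0.600000) = 3.430000
  k2 = f(0.210000, 1.320300) = 2.046808
  k3 = f(0.210000, 1.029830) = 2.729451
  k4 = f(0.420000, 1.746369) = 0.740194
  p ← 0.600000 + (0.42/6)·(k1 + 2k2 + 2k3 + k4) = 1.560590
p(0.42) ≈ 1.5606

1.5606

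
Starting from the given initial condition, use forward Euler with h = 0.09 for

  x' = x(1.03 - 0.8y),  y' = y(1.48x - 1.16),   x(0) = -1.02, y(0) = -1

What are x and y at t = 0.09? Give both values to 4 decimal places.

-1.1880, -0.7597

Euler on (x,y): x_{n+1} = x_n + h·x', y_{n+1} = y_n + h·y'.
0.000000: (-1.020000, -1.000000); f=(-1.866600, 2.669600) → (-1.187994, -0.759736)
(x(0.09), y(0.09)) ≈ (-1.1880, -0.7597)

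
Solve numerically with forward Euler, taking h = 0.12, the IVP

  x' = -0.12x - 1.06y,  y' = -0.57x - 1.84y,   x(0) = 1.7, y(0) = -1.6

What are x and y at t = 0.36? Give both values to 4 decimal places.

2.1476, -1.0662

Euler on (x,y): x_{n+1} = x_n + h·x', y_{n+1} = y_n + h·y'.
0.000000: (1.700000, -1.600000); f=(1.492000, 1.975000) → (1.879040, -1.363000)
0.120000: (1.879040, -1.363000); f=(1.219295, 1.436867) → (2.025355, -1.190576)
0.240000: (2.025355, -1.190576); f=(1.018968, 1.036207) → (2.147632, -1.066231)
(x(0.36), y(0.36)) ≈ (2.1476, -1.0662)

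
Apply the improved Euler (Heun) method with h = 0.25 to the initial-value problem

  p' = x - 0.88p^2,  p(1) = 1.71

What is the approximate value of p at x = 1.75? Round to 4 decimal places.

Heun: k1 = f(x_n, p_n); k2 = f(x_n + h, p_n + h·k1); p_{n+1} = p_n + (h/2)·(k1 + k2).
x=1.000000, p=1.710000:
  k1 = f(1.000000, 1.710000) = -1.573208
  k2 = f(1.250000, 1.316698) = -0.275650
  p ← 1.710000 + (0.25/2)·(-1.573208 + (-0.275650)) = 1.478893
x=1.250000, p=1.478893:
  k1 = f(1.250000, 1.478893) = -0.674669
  k2 = f(1.500000, 1.310226) = -0.010688
  p ← 1.478893 + (0.25/2)·(-0.674669 + (-0.010688)) = 1.393223
x=1.500000, p=1.393223:
  k1 = f(1.500000, 1.393223) = -0.208142
  k2 = f(1.750000, 1.341188) = 0.167070
  p ← 1.393223 + (0.25/2)·(-0.208142 + 0.167070) = 1.388089
p(1.75) ≈ 1.3881

1.3881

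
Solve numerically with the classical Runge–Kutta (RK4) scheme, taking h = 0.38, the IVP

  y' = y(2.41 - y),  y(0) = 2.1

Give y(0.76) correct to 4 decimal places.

2.3535

RK4: k1 = f(s_n, y_n); k2 = f(s_n + h/2, y_n + (h/2)·k1); k3 = f(s_n + h/2, y_n + (h/2)·k2); k4 = f(s_n + h, y_n + h·k3); y_{n+1} = y_n + (h/6)·(k1 + 2k2 + 2k3 + k4).
s=0.000000, y=2.100000:
  k1 = f(0.000000, 2.100000) = 0.651000
  k2 = f(0.190000, 2.223690) = 0.414296
  k3 = f(0.190000, 2.178716) = 0.503902
  k4 = f(0.380000, 2.291483) = 0.271580
  y ← 2.100000 + (0.38/6)·(k1 + 2k2 + 2k3 + k4) = 2.274735
s=0.380000, y=2.274735:
  k1 = f(0.380000, 2.274735) = 0.307692
  k2 = f(0.570000, 2.333197) = 0.179198
  k3 = f(0.570000, 2.308783) = 0.233689
  k4 = f(0.760000, 2.363537) = 0.109817
  y ← 2.274735 + (0.38/6)·(k1 + 2k2 + 2k3 + k4) = 2.353476
y(0.76) ≈ 2.3535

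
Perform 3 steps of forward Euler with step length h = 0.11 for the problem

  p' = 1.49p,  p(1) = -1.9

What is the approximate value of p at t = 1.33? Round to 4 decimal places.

Euler: p_{n+1} = p_n + h·f(t_n, p_n).
t=1.000000, p=-1.900000: f=-2.831000 → p ← -1.900000 + 0.11·(-2.831000) = -2.211410
t=1.110000, p=-2.211410: f=-3.295001 → p ← -2.211410 + 0.11·(-3.295001) = -2.573860
t=1.220000, p=-2.573860: f=-3.835052 → p ← -2.573860 + 0.11·(-3.835052) = -2.995716
p(1.33) ≈ -2.9957

-2.9957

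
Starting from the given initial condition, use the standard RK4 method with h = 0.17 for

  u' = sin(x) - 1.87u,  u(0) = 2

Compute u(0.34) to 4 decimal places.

1.1059

RK4: k1 = f(x_n, u_n); k2 = f(x_n + h/2, u_n + (h/2)·k1); k3 = f(x_n + h/2, u_n + (h/2)·k2); k4 = f(x_n + h, u_n + h·k3); u_{n+1} = u_n + (h/6)·(k1 + 2k2 + 2k3 + k4).
x=0.000000, u=2.000000:
  k1 = f(0.000000, 2.000000) = -3.740000
  k2 = f(0.085000, 1.682100) = -3.060629
  k3 = f(0.085000, 1.739847) = -3.168615
  k4 = f(0.170000, 1.461335) = -2.563515
  u ← 2.000000 + (0.17/6)·(k1 + 2k2 + 2k3 + k4) = 1.468410
x=0.170000, u=1.468410:
  k1 = f(0.170000, 1.468410) = -2.576744
  k2 = f(0.255000, 1.249387) = -2.084108
  k3 = f(0.255000, 1.291261) = -2.162412
  k4 = f(0.340000, 1.100800) = -1.725009
  u ← 1.468410 + (0.17/6)·(k1 + 2k2 + 2k3 + k4) = 1.105891
u(0.34) ≈ 1.1059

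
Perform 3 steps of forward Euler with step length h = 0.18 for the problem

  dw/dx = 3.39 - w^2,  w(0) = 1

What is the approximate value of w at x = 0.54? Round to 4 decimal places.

1.7791

Euler: w_{n+1} = w_n + h·f(x_n, w_n).
x=0.000000, w=1.000000: f=2.390000 → w ← 1.000000 + 0.18·2.390000 = 1.430200
x=0.180000, w=1.430200: f=1.344528 → w ← 1.430200 + 0.18·1.344528 = 1.672215
x=0.360000, w=1.672215: f=0.593697 → w ← 1.672215 + 0.18·0.593697 = 1.779080
w(0.54) ≈ 1.7791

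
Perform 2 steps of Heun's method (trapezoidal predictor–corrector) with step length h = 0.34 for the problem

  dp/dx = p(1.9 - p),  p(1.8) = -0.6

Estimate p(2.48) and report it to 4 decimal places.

Heun: k1 = f(x_n, p_n); k2 = f(x_n + h, p_n + h·k1); p_{n+1} = p_n + (h/2)·(k1 + k2).
x=1.800000, p=-0.600000:
  k1 = f(1.800000, -0.600000) = -1.500000
  k2 = f(2.140000, -1.110000) = -3.341100
  p ← -0.600000 + (0.34/2)·(-1.500000 + (-3.341100)) = -1.422987
x=2.140000, p=-1.422987:
  k1 = f(2.140000, -1.422987) = -4.728567
  k2 = f(2.480000, -3.030700) = -14.943472
  p ← -1.422987 + (0.34/2)·(-4.728567 + (-14.943472)) = -4.767234
p(2.48) ≈ -4.7672

-4.7672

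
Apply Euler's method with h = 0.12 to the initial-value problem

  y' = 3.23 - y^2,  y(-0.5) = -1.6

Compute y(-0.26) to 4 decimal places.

Euler: y_{n+1} = y_n + h·f(t_n, y_n).
t=-0.500000, y=-1.600000: f=0.670000 → y ← -1.600000 + 0.12·0.670000 = -1.519600
t=-0.380000, y=-1.519600: f=0.920816 → y ← -1.519600 + 0.12·0.920816 = -1.409102
y(-0.26) ≈ -1.4091

-1.4091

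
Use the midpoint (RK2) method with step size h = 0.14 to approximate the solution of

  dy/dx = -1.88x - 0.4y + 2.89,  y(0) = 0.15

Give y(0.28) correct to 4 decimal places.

0.8276

Midpoint: k1 = f(x_n, y_n); k2 = f(x_n + h/2, y_n + (h/2)·k1); y_{n+1} = y_n + h·k2.
x=0.000000, y=0.150000:
  k1 = f(0.000000, 0.150000) = 2.830000
  k2 = f(0.070000, 0.348100) = 2.619160
  y ← 0.150000 + 0.14·2.619160 = 0.516682
x=0.140000, y=0.516682:
  k1 = f(0.140000, 0.516682) = 2.420127
  k2 = f(0.210000, 0.686091) = 2.220763
  y ← 0.516682 + 0.14·2.220763 = 0.827589
y(0.28) ≈ 0.8276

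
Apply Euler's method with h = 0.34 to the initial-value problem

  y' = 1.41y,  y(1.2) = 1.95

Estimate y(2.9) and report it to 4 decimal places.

13.8186

Euler: y_{n+1} = y_n + h·f(x_n, y_n).
x=1.200000, y=1.950000: f=2.749500 → y ← 1.950000 + 0.34·2.749500 = 2.884830
x=1.540000, y=2.884830: f=4.067610 → y ← 2.884830 + 0.34·4.067610 = 4.267818
x=1.880000, y=4.267818: f=6.017623 → y ← 4.267818 + 0.34·6.017623 = 6.313809
x=2.220000, y=6.313809: f=8.902471 → y ← 6.313809 + 0.34·8.902471 = 9.340649
x=2.560000, y=9.340649: f=13.170316 → y ← 9.340649 + 0.34·13.170316 = 13.818557
y(2.9) ≈ 13.8186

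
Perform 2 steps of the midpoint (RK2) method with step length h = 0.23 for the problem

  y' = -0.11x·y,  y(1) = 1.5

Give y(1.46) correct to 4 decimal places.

1.4094

Midpoint: k1 = f(x_n, y_n); k2 = f(x_n + h/2, y_n + (h/2)·k1); y_{n+1} = y_n + h·k2.
x=1.000000, y=1.500000:
  k1 = f(1.000000, 1.500000) = -0.165000
  k2 = f(1.115000, 1.481025) = -0.181648
  y ← 1.500000 + 0.23·(-0.181648) = 1.458221
x=1.230000, y=1.458221:
  k1 = f(1.230000, 1.458221) = -0.197297
  k2 = f(1.345000, 1.435532) = -0.212387
  y ← 1.458221 + 0.23·(-0.212387) = 1.409372
y(1.46) ≈ 1.4094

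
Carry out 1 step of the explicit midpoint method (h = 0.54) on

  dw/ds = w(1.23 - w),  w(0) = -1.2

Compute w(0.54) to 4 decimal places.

-4.6527

Midpoint: k1 = f(s_n, w_n); k2 = f(s_n + h/2, w_n + (h/2)·k1); w_{n+1} = w_n + h·k2.
s=0.000000, w=-1.200000:
  k1 = f(0.000000, -1.200000) = -2.916000
  k2 = f(0.270000, -1.987320) = -6.393844
  w ← -1.200000 + 0.54·(-6.393844) = -4.652676
w(0.54) ≈ -4.6527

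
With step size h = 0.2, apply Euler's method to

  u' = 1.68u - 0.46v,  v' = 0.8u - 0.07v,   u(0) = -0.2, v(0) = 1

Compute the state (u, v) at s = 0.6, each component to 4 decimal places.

-0.8396, 0.7800

Euler on (u,v): u_{n+1} = u_n + h·u', v_{n+1} = v_n + h·v'.
0.000000: (-0.200000, 1.000000); f=(-0.796000, -0.230000) → (-0.359200, 0.954000)
0.200000: (-0.359200, 0.954000); f=(-1.042296, -0.354140) → (-0.567659, 0.883172)
0.400000: (-0.567659, 0.883172); f=(-1.359927, -0.515949) → (-0.839645, 0.779982)
(u(0.6), v(0.6)) ≈ (-0.8396, 0.7800)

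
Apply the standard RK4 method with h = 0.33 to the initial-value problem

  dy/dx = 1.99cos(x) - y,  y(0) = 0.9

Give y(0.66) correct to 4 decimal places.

1.3469

RK4: k1 = f(x_n, y_n); k2 = f(x_n + h/2, y_n + (h/2)·k1); k3 = f(x_n + h/2, y_n + (h/2)·k2); k4 = f(x_n + h, y_n + h·k3); y_{n+1} = y_n + (h/6)·(k1 + 2k2 + 2k3 + k4).
x=0.000000, y=0.900000:
  k1 = f(0.000000, 0.900000) = 1.090000
  k2 = f(0.165000, 1.079850) = 0.883123
  k3 = f(0.165000, 1.045715) = 0.917257
  k4 = f(0.330000, 1.202695) = 0.679929
  y ← 0.900000 + (0.33/6)·(k1 + 2k2 + 2k3 + k4) = 1.195388
x=0.330000, y=1.195388:
  k1 = f(0.330000, 1.195388) = 0.687236
  k2 = f(0.495000, 1.308782) = 0.442356
  k3 = f(0.495000, 1.268377) = 0.482761
  k4 = f(0.660000, 1.354699) = 0.217385
  y ← 1.195388 + (0.33/6)·(k1 + 2k2 + 2k3 + k4) = 1.346905
y(0.66) ≈ 1.3469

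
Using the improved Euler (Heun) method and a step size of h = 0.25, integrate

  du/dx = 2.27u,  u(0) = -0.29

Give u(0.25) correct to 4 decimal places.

-0.5013

Heun: k1 = f(x_n, u_n); k2 = f(x_n + h, u_n + h·k1); u_{n+1} = u_n + (h/2)·(k1 + k2).
x=0.000000, u=-0.290000:
  k1 = f(0.000000, -0.290000) = -0.658300
  k2 = f(0.250000, -0.454575) = -1.031885
  u ← -0.290000 + (0.25/2)·(-0.658300 + (-1.031885)) = -0.501273
u(0.25) ≈ -0.5013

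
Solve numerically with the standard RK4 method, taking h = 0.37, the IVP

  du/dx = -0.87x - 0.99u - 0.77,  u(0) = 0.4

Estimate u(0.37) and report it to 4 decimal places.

-0.0141

RK4: k1 = f(x_n, u_n); k2 = f(x_n + h/2, u_n + (h/2)·k1); k3 = f(x_n + h/2, u_n + (h/2)·k2); k4 = f(x_n + h, u_n + h·k3); u_{n+1} = u_n + (h/6)·(k1 + 2k2 + 2k3 + k4).
x=0.000000, u=0.400000:
  k1 = f(0.000000, 0.400000) = -1.166000
  k2 = f(0.185000, 0.184290) = -1.113397
  k3 = f(0.185000, 0.194022) = -1.123031
  k4 = f(0.370000, -0.015522) = -1.076534
  u ← 0.400000 + (0.37/6)·(k1 + 2k2 + 2k3 + k4) = -0.014116
u(0.37) ≈ -0.0141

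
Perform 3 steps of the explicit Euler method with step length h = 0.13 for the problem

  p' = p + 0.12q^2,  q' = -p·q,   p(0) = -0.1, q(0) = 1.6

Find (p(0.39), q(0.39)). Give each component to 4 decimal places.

-0.0052, 1.6450

Euler on (p,q): p_{n+1} = p_n + h·p', q_{n+1} = q_n + h·q'.
0.000000: (-0.100000, 1.600000); f=(0.207200, 0.160000) → (-0.073064, 1.620800)
0.130000: (-0.073064, 1.620800); f=(0.242175, 0.118422) → (-0.041581, 1.636195)
0.260000: (-0.041581, 1.636195); f=(0.279675, 0.068035) → (-0.005224, 1.645039)
(p(0.39), q(0.39)) ≈ (-0.0052, 1.6450)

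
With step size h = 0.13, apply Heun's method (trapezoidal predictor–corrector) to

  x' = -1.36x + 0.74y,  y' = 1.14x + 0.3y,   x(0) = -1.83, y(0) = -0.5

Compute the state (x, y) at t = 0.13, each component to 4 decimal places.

Heun on (x,y): k1 = f(t_n, state_n); k2 = f(t_n + h, state_n + h·k1); state_{n+1} = state_n + (h/2)·(k1 + k2).
0.000000: (-1.830000, -0.500000)
  k1 = (2.118800, -2.236200)
  predictor → (-1.554556, -0.790706)
  k2 = (1.529074, -2.009406)
  → (-1.592888, -0.775964)
(x(0.13), y(0.13)) ≈ (-1.5929, -0.7760)

-1.5929, -0.7760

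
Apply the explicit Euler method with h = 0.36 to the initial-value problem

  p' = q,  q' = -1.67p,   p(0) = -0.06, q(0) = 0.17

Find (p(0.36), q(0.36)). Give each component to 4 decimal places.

Euler on (p,q): p_{n+1} = p_n + h·p', q_{n+1} = q_n + h·q'.
0.000000: (-0.060000, 0.170000); f=(0.170000, 0.100200) → (0.001200, 0.206072)
(p(0.36), q(0.36)) ≈ (0.0012, 0.2061)

0.0012, 0.2061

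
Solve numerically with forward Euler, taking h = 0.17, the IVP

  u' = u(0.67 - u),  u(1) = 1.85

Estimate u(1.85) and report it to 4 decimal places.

Euler: u_{n+1} = u_n + h·f(x_n, u_n).
x=1.000000, u=1.850000: f=-2.183000 → u ← 1.850000 + 0.17·(-2.183000) = 1.478890
x=1.170000, u=1.478890: f=-1.196259 → u ← 1.478890 + 0.17·(-1.196259) = 1.275526
x=1.340000, u=1.275526: f=-0.772364 → u ← 1.275526 + 0.17·(-0.772364) = 1.144224
x=1.510000, u=1.144224: f=-0.542619 → u ← 1.144224 + 0.17·(-0.542619) = 1.051979
x=1.680000, u=1.051979: f=-0.401834 → u ← 1.051979 + 0.17·(-0.401834) = 0.983667
u(1.85) ≈ 0.9837

0.9837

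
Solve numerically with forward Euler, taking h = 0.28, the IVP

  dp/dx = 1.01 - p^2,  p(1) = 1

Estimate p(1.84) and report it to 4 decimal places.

1.0046

Euler: p_{n+1} = p_n + h·f(x_n, p_n).
x=1.000000, p=1.000000: f=0.010000 → p ← 1.000000 + 0.28·0.010000 = 1.002800
x=1.280000, p=1.002800: f=0.004392 → p ← 1.002800 + 0.28·0.004392 = 1.004030
x=1.560000, p=1.004030: f=0.001924 → p ← 1.004030 + 0.28·0.001924 = 1.004569
p(1.84) ≈ 1.0046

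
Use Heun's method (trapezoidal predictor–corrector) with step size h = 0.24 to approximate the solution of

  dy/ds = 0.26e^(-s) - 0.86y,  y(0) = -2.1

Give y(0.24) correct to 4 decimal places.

Heun: k1 = f(s_n, y_n); k2 = f(s_n + h, y_n + h·k1); y_{n+1} = y_n + (h/2)·(k1 + k2).
s=0.000000, y=-2.100000:
  k1 = f(0.000000, -2.100000) = 2.066000
  k2 = f(0.240000, -1.604160) = 1.584101
  y ← -2.100000 + (0.24/2)·(2.066000 + 1.584101) = -1.661988
y(0.24) ≈ -1.6620

-1.6620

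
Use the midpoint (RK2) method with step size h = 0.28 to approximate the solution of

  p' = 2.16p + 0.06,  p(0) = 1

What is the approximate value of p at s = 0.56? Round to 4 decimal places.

3.2568

Midpoint: k1 = f(s_n, p_n); k2 = f(s_n + h/2, p_n + (h/2)·k1); p_{n+1} = p_n + h·k2.
s=0.000000, p=1.000000:
  k1 = f(0.000000, 1.000000) = 2.220000
  k2 = f(0.140000, 1.310800) = 2.891328
  p ← 1.000000 + 0.28·2.891328 = 1.809572
s=0.280000, p=1.809572:
  k1 = f(0.280000, 1.809572) = 3.968675
  k2 = f(0.420000, 2.365186) = 5.168803
  p ← 1.809572 + 0.28·5.168803 = 3.256837
p(0.56) ≈ 3.2568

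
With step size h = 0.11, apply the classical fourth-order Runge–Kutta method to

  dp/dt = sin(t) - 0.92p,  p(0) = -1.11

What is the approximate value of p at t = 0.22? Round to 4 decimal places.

RK4: k1 = f(t_n, p_n); k2 = f(t_n + h/2, p_n + (h/2)·k1); k3 = f(t_n + h/2, p_n + (h/2)·k2); k4 = f(t_n + h, p_n + h·k3); p_{n+1} = p_n + (h/6)·(k1 + 2k2 + 2k3 + k4).
t=0.000000, p=-1.110000:
  k1 = f(0.000000, -1.110000) = 1.021200
  k2 = f(0.055000, -1.053834) = 1.024500
  k3 = f(0.055000, -1.053653) = 1.024333
  k4 = f(0.110000, -0.997323) = 1.027316
  p ← -1.110000 + (0.11/6)·(k1 + 2k2 + 2k3 + k4) = -0.997320
t=0.110000, p=-0.997320:
  k1 = f(0.110000, -0.997320) = 1.027313
  k2 = f(0.165000, -0.940818) = 1.029805
  k3 = f(0.165000, -0.940681) = 1.029679
  k4 = f(0.220000, -0.884055) = 1.031561
  p ← -0.997320 + (0.11/6)·(k1 + 2k2 + 2k3 + k4) = -0.884060
p(0.22) ≈ -0.8841

-0.8841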